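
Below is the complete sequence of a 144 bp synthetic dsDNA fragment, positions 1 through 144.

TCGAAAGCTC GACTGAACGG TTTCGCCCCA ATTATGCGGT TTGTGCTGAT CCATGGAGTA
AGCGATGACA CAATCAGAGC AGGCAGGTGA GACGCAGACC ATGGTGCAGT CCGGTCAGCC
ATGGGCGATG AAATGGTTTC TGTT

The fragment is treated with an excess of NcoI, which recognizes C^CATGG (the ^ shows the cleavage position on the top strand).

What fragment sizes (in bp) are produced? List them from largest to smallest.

51, 48, 25, 20 bp

NcoI sites (CCATGG) start at positions 51, 99, 119.
NcoI cuts after the first base of each site, so after positions 51, 99, 119.
Linear molecule, 3 cuts → 4 fragments:
  1–51 → 51 bp
  52–99 → 48 bp
  100–119 → 20 bp
  120–144 → 25 bp
Sorted largest to smallest: 51, 48, 25, 20 bp.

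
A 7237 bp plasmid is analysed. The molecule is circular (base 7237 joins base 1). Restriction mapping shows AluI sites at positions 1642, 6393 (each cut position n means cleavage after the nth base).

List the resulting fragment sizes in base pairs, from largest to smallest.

Circular molecule, 2 cuts → 2 fragments:
  6393 − 1642 = 4751 bp
  wrap: 7237 − 6393 + 1642 = 2486 bp
Sorted largest to smallest: 4751, 2486 bp.

4751, 2486 bp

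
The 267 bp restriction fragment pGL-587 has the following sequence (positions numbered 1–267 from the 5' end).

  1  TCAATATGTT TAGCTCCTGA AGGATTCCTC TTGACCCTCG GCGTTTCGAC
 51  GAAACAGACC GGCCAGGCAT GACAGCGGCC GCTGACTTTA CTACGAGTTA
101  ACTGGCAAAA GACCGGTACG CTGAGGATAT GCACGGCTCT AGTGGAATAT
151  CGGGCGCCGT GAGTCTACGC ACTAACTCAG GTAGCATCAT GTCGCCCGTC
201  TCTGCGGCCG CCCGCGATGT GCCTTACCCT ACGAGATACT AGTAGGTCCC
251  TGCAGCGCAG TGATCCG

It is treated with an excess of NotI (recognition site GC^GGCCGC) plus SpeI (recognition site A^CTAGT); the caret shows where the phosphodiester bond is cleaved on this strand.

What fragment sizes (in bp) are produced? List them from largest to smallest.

NotI sites (GCGGCCGC) start at positions 75, 204.
NotI cuts after base 2 of each site, so after positions 76, 205.
The SpeI site (ACTAGT) starts at position 238.
SpeI cuts after the first base of each site, so after position 238.
Combined cut positions: 76, 205, 238.
Linear molecule, 3 cuts → 4 fragments:
  1–76 → 76 bp
  77–205 → 129 bp
  206–238 → 33 bp
  239–267 → 29 bp
Sorted largest to smallest: 129, 76, 33, 29 bp.

129, 76, 33, 29 bp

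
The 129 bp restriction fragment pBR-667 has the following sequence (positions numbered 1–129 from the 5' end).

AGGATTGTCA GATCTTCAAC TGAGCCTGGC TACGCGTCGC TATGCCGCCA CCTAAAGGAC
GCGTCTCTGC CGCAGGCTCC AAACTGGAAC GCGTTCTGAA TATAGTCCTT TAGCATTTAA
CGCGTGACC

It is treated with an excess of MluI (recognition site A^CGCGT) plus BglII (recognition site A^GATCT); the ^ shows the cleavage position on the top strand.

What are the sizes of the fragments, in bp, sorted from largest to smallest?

31, 30, 27, 22, 10, 9 bp

MluI sites (ACGCGT) start at positions 32, 59, 89, 120.
MluI cuts after the first base of each site, so after positions 32, 59, 89, 120.
The BglII site (AGATCT) starts at position 10.
BglII cuts after the first base of each site, so after position 10.
Combined cut positions: 10, 32, 59, 89, 120.
Linear molecule, 5 cuts → 6 fragments:
  1–10 → 10 bp
  11–32 → 22 bp
  33–59 → 27 bp
  60–89 → 30 bp
  90–120 → 31 bp
  121–129 → 9 bp
Sorted largest to smallest: 31, 30, 27, 22, 10, 9 bp.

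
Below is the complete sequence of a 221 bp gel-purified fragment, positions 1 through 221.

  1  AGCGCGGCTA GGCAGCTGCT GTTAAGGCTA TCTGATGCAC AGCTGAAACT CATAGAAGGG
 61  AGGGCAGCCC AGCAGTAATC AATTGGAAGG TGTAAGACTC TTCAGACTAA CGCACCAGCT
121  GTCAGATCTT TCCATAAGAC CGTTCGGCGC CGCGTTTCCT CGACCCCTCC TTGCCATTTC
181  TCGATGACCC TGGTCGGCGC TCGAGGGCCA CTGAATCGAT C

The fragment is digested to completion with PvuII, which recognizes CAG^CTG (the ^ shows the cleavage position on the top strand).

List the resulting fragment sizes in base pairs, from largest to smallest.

103, 76, 27, 15 bp

PvuII sites (CAGCTG) start at positions 13, 40, 116.
PvuII cuts after base 3 of each site, so after positions 15, 42, 118.
Linear molecule, 3 cuts → 4 fragments:
  1–15 → 15 bp
  16–42 → 27 bp
  43–118 → 76 bp
  119–221 → 103 bp
Sorted largest to smallest: 103, 76, 27, 15 bp.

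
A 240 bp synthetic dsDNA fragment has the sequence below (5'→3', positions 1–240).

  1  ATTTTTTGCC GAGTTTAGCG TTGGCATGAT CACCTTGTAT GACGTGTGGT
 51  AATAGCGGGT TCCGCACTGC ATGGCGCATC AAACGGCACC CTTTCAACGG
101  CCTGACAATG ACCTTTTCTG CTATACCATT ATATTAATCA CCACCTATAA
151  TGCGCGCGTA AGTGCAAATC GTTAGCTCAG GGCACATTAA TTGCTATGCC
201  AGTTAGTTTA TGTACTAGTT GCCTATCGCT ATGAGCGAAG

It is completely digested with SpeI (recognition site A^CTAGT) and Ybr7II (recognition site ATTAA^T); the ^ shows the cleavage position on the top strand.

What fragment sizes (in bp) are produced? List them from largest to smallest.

137, 53, 26, 24 bp

The SpeI site (ACTAGT) starts at position 214.
SpeI cuts after the first base of each site, so after position 214.
Ybr7II sites (ATTAAT) start at positions 133, 186.
Ybr7II cuts after base 5 of each site (before the last base), so after positions 137, 190.
Combined cut positions: 137, 190, 214.
Linear molecule, 3 cuts → 4 fragments:
  1–137 → 137 bp
  138–190 → 53 bp
  191–214 → 24 bp
  215–240 → 26 bp
Sorted largest to smallest: 137, 53, 26, 24 bp.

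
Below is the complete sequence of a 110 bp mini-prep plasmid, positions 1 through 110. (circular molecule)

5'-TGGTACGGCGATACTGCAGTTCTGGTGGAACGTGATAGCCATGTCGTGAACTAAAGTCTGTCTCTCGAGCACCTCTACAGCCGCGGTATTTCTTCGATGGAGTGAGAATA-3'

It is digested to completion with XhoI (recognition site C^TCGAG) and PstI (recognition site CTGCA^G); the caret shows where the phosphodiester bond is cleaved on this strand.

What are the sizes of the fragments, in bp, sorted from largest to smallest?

64, 46 bp

The XhoI site (CTCGAG) starts at position 64.
XhoI cuts after the first base of each site, so after position 64.
The PstI site (CTGCAG) starts at position 14.
PstI cuts after base 5 of each site (before the last base), so after position 18.
Combined cut positions: 18, 64.
Circular molecule, 2 cuts → 2 fragments:
  19–64 → 46 bp
  65–110 then 1–18 → 46 + 18 = 64 bp
Sorted largest to smallest: 64, 46 bp.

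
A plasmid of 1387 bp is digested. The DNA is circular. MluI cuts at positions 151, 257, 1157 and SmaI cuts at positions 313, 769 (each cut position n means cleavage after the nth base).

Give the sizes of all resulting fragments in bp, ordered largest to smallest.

Combined cut positions (sorted): 151, 257, 313, 769, 1157.
Circular molecule, 5 cuts → 5 fragments:
  257 − 151 = 106 bp
  313 − 257 = 56 bp
  769 − 313 = 456 bp
  1157 − 769 = 388 bp
  wrap: 1387 − 1157 + 151 = 381 bp
Sorted largest to smallest: 456, 388, 381, 106, 56 bp.

456, 388, 381, 106, 56 bp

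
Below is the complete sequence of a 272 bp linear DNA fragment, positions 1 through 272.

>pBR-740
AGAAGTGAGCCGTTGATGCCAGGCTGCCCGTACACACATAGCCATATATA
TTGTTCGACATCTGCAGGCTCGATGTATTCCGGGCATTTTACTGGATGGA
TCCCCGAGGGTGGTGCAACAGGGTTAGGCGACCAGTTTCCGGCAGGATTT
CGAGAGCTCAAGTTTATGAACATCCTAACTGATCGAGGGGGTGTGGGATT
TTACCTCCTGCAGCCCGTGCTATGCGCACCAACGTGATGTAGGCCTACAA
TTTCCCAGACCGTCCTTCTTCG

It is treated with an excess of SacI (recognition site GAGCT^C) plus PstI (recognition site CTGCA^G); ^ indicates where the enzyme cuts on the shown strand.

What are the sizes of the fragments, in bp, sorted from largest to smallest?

The SacI site (GAGCTC) starts at position 154.
SacI cuts after base 5 of each site (before the last base), so after position 158.
PstI sites (CTGCAG) start at positions 62, 208.
PstI cuts after base 5 of each site (before the last base), so after positions 66, 212.
Combined cut positions: 66, 158, 212.
Linear molecule, 3 cuts → 4 fragments:
  1–66 → 66 bp
  67–158 → 92 bp
  159–212 → 54 bp
  213–272 → 60 bp
Sorted largest to smallest: 92, 66, 60, 54 bp.

92, 66, 60, 54 bp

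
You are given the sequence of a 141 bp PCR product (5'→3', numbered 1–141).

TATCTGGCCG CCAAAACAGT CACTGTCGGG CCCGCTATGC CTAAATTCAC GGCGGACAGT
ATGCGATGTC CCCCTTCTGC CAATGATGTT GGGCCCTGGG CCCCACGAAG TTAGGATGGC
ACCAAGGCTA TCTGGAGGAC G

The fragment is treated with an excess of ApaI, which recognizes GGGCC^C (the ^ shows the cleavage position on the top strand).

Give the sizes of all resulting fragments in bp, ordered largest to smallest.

ApaI sites (GGGCCC) start at positions 28, 91, 98.
ApaI cuts after base 5 of each site (before the last base), so after positions 32, 95, 102.
Linear molecule, 3 cuts → 4 fragments:
  1–32 → 32 bp
  33–95 → 63 bp
  96–102 → 7 bp
  103–141 → 39 bp
Sorted largest to smallest: 63, 39, 32, 7 bp.

63, 39, 32, 7 bp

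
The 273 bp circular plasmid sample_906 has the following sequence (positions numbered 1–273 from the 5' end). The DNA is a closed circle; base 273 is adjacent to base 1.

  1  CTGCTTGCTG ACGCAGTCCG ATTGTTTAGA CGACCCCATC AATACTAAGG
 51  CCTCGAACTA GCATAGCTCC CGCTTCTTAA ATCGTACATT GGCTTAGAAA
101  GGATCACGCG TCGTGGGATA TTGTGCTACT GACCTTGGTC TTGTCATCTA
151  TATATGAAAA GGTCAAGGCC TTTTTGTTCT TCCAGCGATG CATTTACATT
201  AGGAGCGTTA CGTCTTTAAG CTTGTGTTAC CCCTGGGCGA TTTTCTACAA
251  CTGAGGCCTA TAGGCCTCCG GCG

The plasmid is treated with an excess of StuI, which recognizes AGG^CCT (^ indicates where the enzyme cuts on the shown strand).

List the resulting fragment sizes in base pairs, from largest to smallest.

StuI sites (AGGCCT) start at positions 48, 166, 254, 262.
StuI cuts after base 3 of each site, so after positions 50, 168, 256, 264.
Circular molecule, 4 cuts → 4 fragments:
  51–168 → 118 bp
  169–256 → 88 bp
  257–264 → 8 bp
  265–273 then 1–50 → 9 + 50 = 59 bp
Sorted largest to smallest: 118, 88, 59, 8 bp.

118, 88, 59, 8 bp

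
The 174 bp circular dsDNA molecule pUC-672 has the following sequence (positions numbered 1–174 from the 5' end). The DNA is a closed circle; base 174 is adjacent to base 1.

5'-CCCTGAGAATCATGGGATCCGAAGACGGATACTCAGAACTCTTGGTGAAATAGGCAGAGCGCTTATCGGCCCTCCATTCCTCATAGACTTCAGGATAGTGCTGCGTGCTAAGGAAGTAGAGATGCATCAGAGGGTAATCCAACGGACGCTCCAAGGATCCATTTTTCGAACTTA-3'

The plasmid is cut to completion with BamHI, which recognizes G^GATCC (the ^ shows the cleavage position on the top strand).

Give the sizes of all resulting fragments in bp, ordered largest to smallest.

BamHI sites (GGATCC) start at positions 15, 155.
BamHI cuts after the first base of each site, so after positions 15, 155.
Circular molecule, 2 cuts → 2 fragments:
  16–155 → 140 bp
  156–174 then 1–15 → 19 + 15 = 34 bp
Sorted largest to smallest: 140, 34 bp.

140, 34 bp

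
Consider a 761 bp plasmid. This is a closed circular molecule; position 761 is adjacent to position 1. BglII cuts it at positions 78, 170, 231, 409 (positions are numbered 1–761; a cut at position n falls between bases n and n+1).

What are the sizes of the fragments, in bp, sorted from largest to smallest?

Circular molecule, 4 cuts → 4 fragments:
  170 − 78 = 92 bp
  231 − 170 = 61 bp
  409 − 231 = 178 bp
  wrap: 761 − 409 + 78 = 430 bp
Sorted largest to smallest: 430, 178, 92, 61 bp.

430, 178, 92, 61 bp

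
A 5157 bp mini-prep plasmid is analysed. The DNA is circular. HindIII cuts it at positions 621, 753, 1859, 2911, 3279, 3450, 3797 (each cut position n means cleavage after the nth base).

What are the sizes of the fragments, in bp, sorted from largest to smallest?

1981, 1106, 1052, 368, 347, 171, 132 bp

Circular molecule, 7 cuts → 7 fragments:
  753 − 621 = 132 bp
  1859 − 753 = 1106 bp
  2911 − 1859 = 1052 bp
  3279 − 2911 = 368 bp
  3450 − 3279 = 171 bp
  3797 − 3450 = 347 bp
  wrap: 5157 − 3797 + 621 = 1981 bp
Sorted largest to smallest: 1981, 1106, 1052, 368, 347, 171, 132 bp.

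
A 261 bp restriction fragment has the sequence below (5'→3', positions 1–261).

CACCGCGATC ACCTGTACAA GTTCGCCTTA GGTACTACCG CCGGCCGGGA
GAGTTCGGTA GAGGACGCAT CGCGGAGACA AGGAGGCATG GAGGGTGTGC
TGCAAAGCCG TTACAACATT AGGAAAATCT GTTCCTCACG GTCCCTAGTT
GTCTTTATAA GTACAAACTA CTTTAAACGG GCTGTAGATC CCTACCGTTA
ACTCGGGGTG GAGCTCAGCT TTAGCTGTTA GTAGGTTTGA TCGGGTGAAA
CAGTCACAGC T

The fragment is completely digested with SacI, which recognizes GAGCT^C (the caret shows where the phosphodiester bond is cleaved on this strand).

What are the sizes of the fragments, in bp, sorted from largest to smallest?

The SacI site (GAGCTC) starts at position 211.
SacI cuts after base 5 of each site (before the last base), so after position 215.
Linear molecule, 1 cut → 2 fragments:
  1–215 → 215 bp
  216–261 → 46 bp
Sorted largest to smallest: 215, 46 bp.

215, 46 bp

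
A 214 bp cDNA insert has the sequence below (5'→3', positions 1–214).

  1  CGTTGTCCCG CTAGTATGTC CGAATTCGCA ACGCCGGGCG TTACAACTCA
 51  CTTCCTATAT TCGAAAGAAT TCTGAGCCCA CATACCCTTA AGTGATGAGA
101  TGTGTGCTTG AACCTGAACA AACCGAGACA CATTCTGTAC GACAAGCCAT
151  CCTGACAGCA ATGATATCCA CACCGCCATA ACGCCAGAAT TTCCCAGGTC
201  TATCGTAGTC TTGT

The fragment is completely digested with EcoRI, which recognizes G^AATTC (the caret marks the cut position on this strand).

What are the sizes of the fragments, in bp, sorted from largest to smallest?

147, 45, 22 bp

EcoRI sites (GAATTC) start at positions 22, 67.
EcoRI cuts after the first base of each site, so after positions 22, 67.
Linear molecule, 2 cuts → 3 fragments:
  1–22 → 22 bp
  23–67 → 45 bp
  68–214 → 147 bp
Sorted largest to smallest: 147, 45, 22 bp.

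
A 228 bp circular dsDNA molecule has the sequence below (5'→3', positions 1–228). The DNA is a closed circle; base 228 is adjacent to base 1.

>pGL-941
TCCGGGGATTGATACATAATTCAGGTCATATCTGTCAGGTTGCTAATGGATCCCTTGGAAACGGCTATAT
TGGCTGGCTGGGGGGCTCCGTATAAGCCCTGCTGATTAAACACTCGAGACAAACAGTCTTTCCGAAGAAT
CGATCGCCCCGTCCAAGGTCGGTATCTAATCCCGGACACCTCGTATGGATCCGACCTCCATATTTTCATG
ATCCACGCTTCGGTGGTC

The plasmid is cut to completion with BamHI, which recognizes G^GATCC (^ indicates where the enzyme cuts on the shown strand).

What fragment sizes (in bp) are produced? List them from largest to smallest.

BamHI sites (GGATCC) start at positions 48, 187.
BamHI cuts after the first base of each site, so after positions 48, 187.
Circular molecule, 2 cuts → 2 fragments:
  49–187 → 139 bp
  188–228 then 1–48 → 41 + 48 = 89 bp
Sorted largest to smallest: 139, 89 bp.

139, 89 bp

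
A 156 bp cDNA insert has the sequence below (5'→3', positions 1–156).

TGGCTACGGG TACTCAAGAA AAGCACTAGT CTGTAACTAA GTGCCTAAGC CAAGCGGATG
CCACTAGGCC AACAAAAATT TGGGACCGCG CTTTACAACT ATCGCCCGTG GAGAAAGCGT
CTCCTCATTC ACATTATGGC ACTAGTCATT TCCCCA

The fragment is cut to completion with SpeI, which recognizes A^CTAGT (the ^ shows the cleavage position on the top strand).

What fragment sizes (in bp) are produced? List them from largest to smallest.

SpeI sites (ACTAGT) start at positions 25, 141.
SpeI cuts after the first base of each site, so after positions 25, 141.
Linear molecule, 2 cuts → 3 fragments:
  1–25 → 25 bp
  26–141 → 116 bp
  142–156 → 15 bp
Sorted largest to smallest: 116, 25, 15 bp.

116, 25, 15 bp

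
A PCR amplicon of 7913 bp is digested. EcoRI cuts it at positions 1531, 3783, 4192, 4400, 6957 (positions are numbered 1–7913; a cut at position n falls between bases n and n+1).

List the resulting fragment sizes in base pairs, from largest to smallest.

Linear molecule, 5 cuts → 6 fragments:
  1531 − 0 = 1531 bp
  3783 − 1531 = 2252 bp
  4192 − 3783 = 409 bp
  4400 − 4192 = 208 bp
  6957 − 4400 = 2557 bp
  7913 − 6957 = 956 bp
Sorted largest to smallest: 2557, 2252, 1531, 956, 409, 208 bp.

2557, 2252, 1531, 956, 409, 208 bp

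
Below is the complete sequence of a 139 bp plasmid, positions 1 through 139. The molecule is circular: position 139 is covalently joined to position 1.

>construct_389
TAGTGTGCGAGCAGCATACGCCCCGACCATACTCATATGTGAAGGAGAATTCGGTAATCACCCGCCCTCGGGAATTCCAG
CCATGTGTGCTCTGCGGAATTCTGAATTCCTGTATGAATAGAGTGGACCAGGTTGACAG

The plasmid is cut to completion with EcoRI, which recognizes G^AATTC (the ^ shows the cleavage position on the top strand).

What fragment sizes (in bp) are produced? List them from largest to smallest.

82, 25, 25, 7 bp

EcoRI sites (GAATTC) start at positions 47, 72, 97, 104.
EcoRI cuts after the first base of each site, so after positions 47, 72, 97, 104.
Circular molecule, 4 cuts → 4 fragments:
  48–72 → 25 bp
  73–97 → 25 bp
  98–104 → 7 bp
  105–139 then 1–47 → 35 + 47 = 82 bp
Sorted largest to smallest: 82, 25, 25, 7 bp.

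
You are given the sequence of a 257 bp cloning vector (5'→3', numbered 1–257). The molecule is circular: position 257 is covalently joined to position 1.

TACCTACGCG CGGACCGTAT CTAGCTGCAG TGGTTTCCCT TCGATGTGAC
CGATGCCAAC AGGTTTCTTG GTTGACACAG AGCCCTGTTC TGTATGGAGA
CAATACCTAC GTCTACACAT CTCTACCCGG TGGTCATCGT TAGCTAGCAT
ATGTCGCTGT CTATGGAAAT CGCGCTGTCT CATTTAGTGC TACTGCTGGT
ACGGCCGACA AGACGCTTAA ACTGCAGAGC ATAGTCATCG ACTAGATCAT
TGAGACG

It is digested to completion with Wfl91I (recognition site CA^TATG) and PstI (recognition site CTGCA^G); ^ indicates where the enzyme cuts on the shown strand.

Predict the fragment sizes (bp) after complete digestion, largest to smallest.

The Wfl91I site (CATATG) starts at position 148.
Wfl91I cuts after base 2 of each site, so after position 149.
PstI sites (CTGCAG) start at positions 25, 222.
PstI cuts after base 5 of each site (before the last base), so after positions 29, 226.
Combined cut positions: 29, 149, 226.
Circular molecule, 3 cuts → 3 fragments:
  30–149 → 120 bp
  150–226 → 77 bp
  227–257 then 1–29 → 31 + 29 = 60 bp
Sorted largest to smallest: 120, 77, 60 bp.

120, 77, 60 bp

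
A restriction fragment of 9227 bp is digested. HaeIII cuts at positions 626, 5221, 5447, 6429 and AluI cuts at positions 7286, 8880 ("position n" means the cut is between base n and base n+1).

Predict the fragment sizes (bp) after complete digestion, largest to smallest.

4595, 1594, 982, 857, 626, 347, 226 bp

Combined cut positions (sorted): 626, 5221, 5447, 6429, 7286, 8880.
Linear molecule, 6 cuts → 7 fragments:
  626 − 0 = 626 bp
  5221 − 626 = 4595 bp
  5447 − 5221 = 226 bp
  6429 − 5447 = 982 bp
  7286 − 6429 = 857 bp
  8880 − 7286 = 1594 bp
  9227 − 8880 = 347 bp
Sorted largest to smallest: 4595, 1594, 982, 857, 626, 347, 226 bp.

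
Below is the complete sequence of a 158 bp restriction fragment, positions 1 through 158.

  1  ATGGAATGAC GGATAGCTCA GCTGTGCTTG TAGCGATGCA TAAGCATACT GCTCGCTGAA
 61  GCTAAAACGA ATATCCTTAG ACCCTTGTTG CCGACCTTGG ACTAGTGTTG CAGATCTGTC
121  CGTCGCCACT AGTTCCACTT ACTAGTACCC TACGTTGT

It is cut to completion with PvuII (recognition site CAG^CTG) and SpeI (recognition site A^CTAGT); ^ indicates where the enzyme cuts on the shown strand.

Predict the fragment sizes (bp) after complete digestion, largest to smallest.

The PvuII site (CAGCTG) starts at position 19.
PvuII cuts after base 3 of each site, so after position 21.
SpeI sites (ACTAGT) start at positions 101, 128, 141.
SpeI cuts after the first base of each site, so after positions 101, 128, 141.
Combined cut positions: 21, 101, 128, 141.
Linear molecule, 4 cuts → 5 fragments:
  1–21 → 21 bp
  22–101 → 80 bp
  102–128 → 27 bp
  129–141 → 13 bp
  142–158 → 17 bp
Sorted largest to smallest: 80, 27, 21, 17, 13 bp.

80, 27, 21, 17, 13 bp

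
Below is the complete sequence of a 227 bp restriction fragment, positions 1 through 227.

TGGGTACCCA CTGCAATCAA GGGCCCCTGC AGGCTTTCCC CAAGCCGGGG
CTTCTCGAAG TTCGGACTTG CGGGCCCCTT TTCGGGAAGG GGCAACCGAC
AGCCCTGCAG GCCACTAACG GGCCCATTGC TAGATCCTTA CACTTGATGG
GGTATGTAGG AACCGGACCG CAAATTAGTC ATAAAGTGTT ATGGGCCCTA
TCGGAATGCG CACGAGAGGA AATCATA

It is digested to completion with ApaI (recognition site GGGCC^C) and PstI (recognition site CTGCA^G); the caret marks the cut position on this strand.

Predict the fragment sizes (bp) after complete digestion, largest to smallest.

73, 45, 33, 30, 25, 15, 6 bp

ApaI sites (GGGCCC) start at positions 21, 72, 120, 193.
ApaI cuts after base 5 of each site (before the last base), so after positions 25, 76, 124, 197.
PstI sites (CTGCAG) start at positions 27, 105.
PstI cuts after base 5 of each site (before the last base), so after positions 31, 109.
Combined cut positions: 25, 31, 76, 109, 124, 197.
Linear molecule, 6 cuts → 7 fragments:
  1–25 → 25 bp
  26–31 → 6 bp
  32–76 → 45 bp
  77–109 → 33 bp
  110–124 → 15 bp
  125–197 → 73 bp
  198–227 → 30 bp
Sorted largest to smallest: 73, 45, 33, 30, 25, 15, 6 bp.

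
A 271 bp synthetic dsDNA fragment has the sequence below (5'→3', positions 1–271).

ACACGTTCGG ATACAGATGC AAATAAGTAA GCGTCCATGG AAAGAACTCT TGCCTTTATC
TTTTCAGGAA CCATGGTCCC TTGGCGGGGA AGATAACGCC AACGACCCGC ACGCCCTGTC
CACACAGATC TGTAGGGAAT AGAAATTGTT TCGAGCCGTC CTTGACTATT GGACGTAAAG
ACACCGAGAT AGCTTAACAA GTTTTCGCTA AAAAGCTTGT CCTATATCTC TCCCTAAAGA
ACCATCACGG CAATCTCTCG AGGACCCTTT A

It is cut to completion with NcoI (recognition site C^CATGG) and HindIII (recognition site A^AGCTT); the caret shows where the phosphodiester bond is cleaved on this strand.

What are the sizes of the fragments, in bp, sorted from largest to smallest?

142, 58, 36, 35 bp

NcoI sites (CCATGG) start at positions 35, 71.
NcoI cuts after the first base of each site, so after positions 35, 71.
The HindIII site (AAGCTT) starts at position 213.
HindIII cuts after the first base of each site, so after position 213.
Combined cut positions: 35, 71, 213.
Linear molecule, 3 cuts → 4 fragments:
  1–35 → 35 bp
  36–71 → 36 bp
  72–213 → 142 bp
  214–271 → 58 bp
Sorted largest to smallest: 142, 58, 36, 35 bp.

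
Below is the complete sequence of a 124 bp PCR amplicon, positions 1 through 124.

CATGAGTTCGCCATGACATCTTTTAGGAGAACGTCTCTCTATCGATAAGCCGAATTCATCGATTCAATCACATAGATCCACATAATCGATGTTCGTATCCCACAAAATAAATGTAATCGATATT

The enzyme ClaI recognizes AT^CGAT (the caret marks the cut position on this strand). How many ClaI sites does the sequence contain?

4

ATCGAT occurs starting at positions 41, 58, 85, 116.
ClaI cuts at 4 sites.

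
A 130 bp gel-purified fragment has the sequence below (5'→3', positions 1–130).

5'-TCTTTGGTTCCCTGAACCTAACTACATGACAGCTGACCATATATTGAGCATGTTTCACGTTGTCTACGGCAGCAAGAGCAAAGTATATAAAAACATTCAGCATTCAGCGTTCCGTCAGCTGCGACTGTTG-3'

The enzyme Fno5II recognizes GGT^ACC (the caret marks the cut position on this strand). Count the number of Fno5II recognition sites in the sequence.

No occurrence of GGTACC is present in the sequence.
Fno5II does not cut: 0 sites.

0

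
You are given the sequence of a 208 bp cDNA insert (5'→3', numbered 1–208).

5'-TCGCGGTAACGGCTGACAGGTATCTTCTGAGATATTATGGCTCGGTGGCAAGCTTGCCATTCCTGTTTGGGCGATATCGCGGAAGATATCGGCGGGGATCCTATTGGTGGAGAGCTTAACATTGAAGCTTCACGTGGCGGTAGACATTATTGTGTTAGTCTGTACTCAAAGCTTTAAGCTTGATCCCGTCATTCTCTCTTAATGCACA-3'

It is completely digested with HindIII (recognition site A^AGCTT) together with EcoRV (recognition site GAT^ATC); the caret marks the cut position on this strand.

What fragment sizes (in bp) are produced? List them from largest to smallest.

HindIII sites (AAGCTT) start at positions 50, 125, 169, 176.
HindIII cuts after the first base of each site, so after positions 50, 125, 169, 176.
EcoRV sites (GATATC) start at positions 73, 85.
EcoRV cuts after base 3 of each site, so after positions 75, 87.
Combined cut positions: 50, 75, 87, 125, 169, 176.
Linear molecule, 6 cuts → 7 fragments:
  1–50 → 50 bp
  51–75 → 25 bp
  76–87 → 12 bp
  88–125 → 38 bp
  126–169 → 44 bp
  170–176 → 7 bp
  177–208 → 32 bp
Sorted largest to smallest: 50, 44, 38, 32, 25, 12, 7 bp.

50, 44, 38, 32, 25, 12, 7 bp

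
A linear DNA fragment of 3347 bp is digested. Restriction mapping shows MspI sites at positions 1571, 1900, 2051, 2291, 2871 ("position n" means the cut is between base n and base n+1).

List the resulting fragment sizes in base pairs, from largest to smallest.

Linear molecule, 5 cuts → 6 fragments:
  1571 − 0 = 1571 bp
  1900 − 1571 = 329 bp
  2051 − 1900 = 151 bp
  2291 − 2051 = 240 bp
  2871 − 2291 = 580 bp
  3347 − 2871 = 476 bp
Sorted largest to smallest: 1571, 580, 476, 329, 240, 151 bp.

1571, 580, 476, 329, 240, 151 bp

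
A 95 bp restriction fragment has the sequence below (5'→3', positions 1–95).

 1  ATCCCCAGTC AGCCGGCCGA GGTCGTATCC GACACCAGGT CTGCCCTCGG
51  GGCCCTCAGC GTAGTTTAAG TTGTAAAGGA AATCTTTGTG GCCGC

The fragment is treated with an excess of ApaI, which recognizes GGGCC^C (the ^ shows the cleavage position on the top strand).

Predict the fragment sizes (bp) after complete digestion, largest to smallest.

The ApaI site (GGGCCC) starts at position 50.
ApaI cuts after base 5 of each site (before the last base), so after position 54.
Linear molecule, 1 cut → 2 fragments:
  1–54 → 54 bp
  55–95 → 41 bp
Sorted largest to smallest: 54, 41 bp.

54, 41 bp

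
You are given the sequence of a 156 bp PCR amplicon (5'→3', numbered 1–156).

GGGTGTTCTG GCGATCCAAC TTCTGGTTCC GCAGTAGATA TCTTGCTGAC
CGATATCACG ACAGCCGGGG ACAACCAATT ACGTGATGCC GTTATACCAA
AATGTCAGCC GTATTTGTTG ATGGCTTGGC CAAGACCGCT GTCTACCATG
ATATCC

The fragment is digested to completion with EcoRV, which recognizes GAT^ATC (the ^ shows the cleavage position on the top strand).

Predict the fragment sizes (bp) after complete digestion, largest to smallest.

EcoRV sites (GATATC) start at positions 37, 52, 150.
EcoRV cuts after base 3 of each site, so after positions 39, 54, 152.
Linear molecule, 3 cuts → 4 fragments:
  1–39 → 39 bp
  40–54 → 15 bp
  55–152 → 98 bp
  153–156 → 4 bp
Sorted largest to smallest: 98, 39, 15, 4 bp.

98, 39, 15, 4 bp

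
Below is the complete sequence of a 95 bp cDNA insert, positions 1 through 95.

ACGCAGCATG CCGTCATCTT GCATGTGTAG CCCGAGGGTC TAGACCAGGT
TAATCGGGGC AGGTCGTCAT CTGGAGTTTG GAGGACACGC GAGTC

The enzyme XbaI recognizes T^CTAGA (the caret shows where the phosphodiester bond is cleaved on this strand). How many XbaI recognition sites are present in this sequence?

TCTAGA occurs starting at position 39.
XbaI cuts at 1 site.

1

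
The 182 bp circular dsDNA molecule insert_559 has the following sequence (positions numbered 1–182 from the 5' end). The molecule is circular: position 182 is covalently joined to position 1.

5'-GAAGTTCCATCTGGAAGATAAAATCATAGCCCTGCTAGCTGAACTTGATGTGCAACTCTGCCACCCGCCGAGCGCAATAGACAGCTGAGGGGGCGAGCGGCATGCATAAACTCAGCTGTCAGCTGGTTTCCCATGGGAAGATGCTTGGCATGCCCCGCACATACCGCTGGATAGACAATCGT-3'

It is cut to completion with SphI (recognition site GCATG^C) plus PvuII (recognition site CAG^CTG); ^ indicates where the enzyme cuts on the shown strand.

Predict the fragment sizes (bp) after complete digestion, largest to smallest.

114, 30, 20, 11, 7 bp

SphI sites (GCATGC) start at positions 100, 148.
SphI cuts after base 5 of each site (before the last base), so after positions 104, 152.
PvuII sites (CAGCTG) start at positions 82, 113, 120.
PvuII cuts after base 3 of each site, so after positions 84, 115, 122.
Combined cut positions: 84, 104, 115, 122, 152.
Circular molecule, 5 cuts → 5 fragments:
  85–104 → 20 bp
  105–115 → 11 bp
  116–122 → 7 bp
  123–152 → 30 bp
  153–182 then 1–84 → 30 + 84 = 114 bp
Sorted largest to smallest: 114, 30, 20, 11, 7 bp.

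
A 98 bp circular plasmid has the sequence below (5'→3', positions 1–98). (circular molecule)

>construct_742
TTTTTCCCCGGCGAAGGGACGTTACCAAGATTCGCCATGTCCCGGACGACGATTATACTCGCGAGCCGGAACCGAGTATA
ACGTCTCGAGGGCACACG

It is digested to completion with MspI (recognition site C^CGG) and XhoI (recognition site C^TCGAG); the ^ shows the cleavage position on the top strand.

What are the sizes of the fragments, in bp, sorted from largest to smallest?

MspI sites (CCGG) start at positions 8, 42, 66.
MspI cuts after the first base of each site, so after positions 8, 42, 66.
The XhoI site (CTCGAG) starts at position 85.
XhoI cuts after the first base of each site, so after position 85.
Combined cut positions: 8, 42, 66, 85.
Circular molecule, 4 cuts → 4 fragments:
  9–42 → 34 bp
  43–66 → 24 bp
  67–85 → 19 bp
  86–98 then 1–8 → 13 + 8 = 21 bp
Sorted largest to smallest: 34, 24, 21, 19 bp.

34, 24, 21, 19 bp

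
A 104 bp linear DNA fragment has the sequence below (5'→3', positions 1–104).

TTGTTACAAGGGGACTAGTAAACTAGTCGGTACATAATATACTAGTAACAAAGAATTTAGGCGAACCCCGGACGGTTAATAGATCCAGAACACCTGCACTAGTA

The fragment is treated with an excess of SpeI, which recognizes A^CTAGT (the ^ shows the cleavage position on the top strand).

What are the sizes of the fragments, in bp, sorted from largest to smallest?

57, 19, 14, 8, 6 bp

SpeI sites (ACTAGT) start at positions 14, 22, 41, 98.
SpeI cuts after the first base of each site, so after positions 14, 22, 41, 98.
Linear molecule, 4 cuts → 5 fragments:
  1–14 → 14 bp
  15–22 → 8 bp
  23–41 → 19 bp
  42–98 → 57 bp
  99–104 → 6 bp
Sorted largest to smallest: 57, 19, 14, 8, 6 bp.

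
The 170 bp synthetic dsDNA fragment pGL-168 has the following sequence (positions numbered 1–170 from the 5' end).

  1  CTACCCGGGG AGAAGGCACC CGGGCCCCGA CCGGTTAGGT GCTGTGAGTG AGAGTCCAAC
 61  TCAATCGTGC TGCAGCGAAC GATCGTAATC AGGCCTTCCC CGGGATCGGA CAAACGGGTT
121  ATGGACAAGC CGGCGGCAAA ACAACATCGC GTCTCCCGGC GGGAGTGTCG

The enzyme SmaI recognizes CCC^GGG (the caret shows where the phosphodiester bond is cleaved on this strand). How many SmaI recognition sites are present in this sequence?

CCCGGG occurs starting at positions 4, 19, 99.
SmaI cuts at 3 sites.

3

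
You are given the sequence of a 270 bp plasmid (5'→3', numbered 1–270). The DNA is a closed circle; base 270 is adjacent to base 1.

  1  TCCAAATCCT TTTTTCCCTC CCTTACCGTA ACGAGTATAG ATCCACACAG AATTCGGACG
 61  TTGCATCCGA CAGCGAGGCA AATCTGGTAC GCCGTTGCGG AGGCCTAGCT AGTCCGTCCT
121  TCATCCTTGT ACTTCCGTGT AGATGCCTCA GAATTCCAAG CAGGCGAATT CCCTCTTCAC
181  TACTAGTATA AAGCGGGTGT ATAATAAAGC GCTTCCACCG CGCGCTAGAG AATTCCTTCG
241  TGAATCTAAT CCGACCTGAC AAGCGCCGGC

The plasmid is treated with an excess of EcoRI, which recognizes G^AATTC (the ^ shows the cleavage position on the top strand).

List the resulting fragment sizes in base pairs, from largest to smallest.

101, 90, 64, 15 bp

EcoRI sites (GAATTC) start at positions 50, 151, 166, 230.
EcoRI cuts after the first base of each site, so after positions 50, 151, 166, 230.
Circular molecule, 4 cuts → 4 fragments:
  51–151 → 101 bp
  152–166 → 15 bp
  167–230 → 64 bp
  231–270 then 1–50 → 40 + 50 = 90 bp
Sorted largest to smallest: 101, 90, 64, 15 bp.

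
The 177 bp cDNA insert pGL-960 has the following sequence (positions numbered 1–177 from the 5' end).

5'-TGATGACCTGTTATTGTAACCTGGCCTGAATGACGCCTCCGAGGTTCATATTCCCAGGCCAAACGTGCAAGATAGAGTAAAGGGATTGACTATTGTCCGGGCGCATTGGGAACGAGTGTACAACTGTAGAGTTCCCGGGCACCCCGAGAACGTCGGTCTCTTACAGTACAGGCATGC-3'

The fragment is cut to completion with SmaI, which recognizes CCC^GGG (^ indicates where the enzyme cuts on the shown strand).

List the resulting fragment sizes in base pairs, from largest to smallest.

136, 41 bp

The SmaI site (CCCGGG) starts at position 134.
SmaI cuts after base 3 of each site, so after position 136.
Linear molecule, 1 cut → 2 fragments:
  1–136 → 136 bp
  137–177 → 41 bp
Sorted largest to smallest: 136, 41 bp.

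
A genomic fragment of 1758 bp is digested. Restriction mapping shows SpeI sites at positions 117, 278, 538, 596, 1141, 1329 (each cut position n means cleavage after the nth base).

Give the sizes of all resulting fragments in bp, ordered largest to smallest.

545, 429, 260, 188, 161, 117, 58 bp

Linear molecule, 6 cuts → 7 fragments:
  117 − 0 = 117 bp
  278 − 117 = 161 bp
  538 − 278 = 260 bp
  596 − 538 = 58 bp
  1141 − 596 = 545 bp
  1329 − 1141 = 188 bp
  1758 − 1329 = 429 bp
Sorted largest to smallest: 545, 429, 260, 188, 161, 117, 58 bp.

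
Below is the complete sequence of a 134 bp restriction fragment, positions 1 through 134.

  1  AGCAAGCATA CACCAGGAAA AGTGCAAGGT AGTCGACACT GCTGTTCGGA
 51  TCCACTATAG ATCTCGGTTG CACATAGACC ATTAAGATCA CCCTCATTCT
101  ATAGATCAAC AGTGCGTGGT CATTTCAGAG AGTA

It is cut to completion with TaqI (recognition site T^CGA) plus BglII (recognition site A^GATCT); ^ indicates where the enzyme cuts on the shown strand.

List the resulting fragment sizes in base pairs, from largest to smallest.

75, 33, 26 bp

The TaqI site (TCGA) starts at position 33.
TaqI cuts after the first base of each site, so after position 33.
The BglII site (AGATCT) starts at position 59.
BglII cuts after the first base of each site, so after position 59.
Combined cut positions: 33, 59.
Linear molecule, 2 cuts → 3 fragments:
  1–33 → 33 bp
  34–59 → 26 bp
  60–134 → 75 bp
Sorted largest to smallest: 75, 33, 26 bp.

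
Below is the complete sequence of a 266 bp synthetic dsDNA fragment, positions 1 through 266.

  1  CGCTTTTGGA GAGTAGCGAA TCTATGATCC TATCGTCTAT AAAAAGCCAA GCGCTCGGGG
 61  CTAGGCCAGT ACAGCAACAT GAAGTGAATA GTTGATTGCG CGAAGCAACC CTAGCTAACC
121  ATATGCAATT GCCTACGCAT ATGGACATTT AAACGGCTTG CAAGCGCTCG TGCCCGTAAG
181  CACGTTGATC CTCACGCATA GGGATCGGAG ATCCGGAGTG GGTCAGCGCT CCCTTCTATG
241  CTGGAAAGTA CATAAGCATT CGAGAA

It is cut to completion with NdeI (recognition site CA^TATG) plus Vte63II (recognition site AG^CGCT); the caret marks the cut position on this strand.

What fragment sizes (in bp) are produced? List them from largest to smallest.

70, 62, 51, 40, 25, 18 bp

NdeI sites (CATATG) start at positions 120, 138.
NdeI cuts after base 2 of each site, so after positions 121, 139.
Vte63II sites (AGCGCT) start at positions 50, 163, 225.
Vte63II cuts after base 2 of each site, so after positions 51, 164, 226.
Combined cut positions: 51, 121, 139, 164, 226.
Linear molecule, 5 cuts → 6 fragments:
  1–51 → 51 bp
  52–121 → 70 bp
  122–139 → 18 bp
  140–164 → 25 bp
  165–226 → 62 bp
  227–266 → 40 bp
Sorted largest to smallest: 70, 62, 51, 40, 25, 18 bp.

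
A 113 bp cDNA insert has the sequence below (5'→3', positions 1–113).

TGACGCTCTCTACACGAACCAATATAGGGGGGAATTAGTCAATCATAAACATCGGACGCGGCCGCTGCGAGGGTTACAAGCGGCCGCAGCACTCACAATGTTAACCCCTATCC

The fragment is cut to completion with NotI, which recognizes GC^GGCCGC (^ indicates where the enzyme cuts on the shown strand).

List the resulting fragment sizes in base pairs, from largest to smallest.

NotI sites (GCGGCCGC) start at positions 58, 80.
NotI cuts after base 2 of each site, so after positions 59, 81.
Linear molecule, 2 cuts → 3 fragments:
  1–59 → 59 bp
  60–81 → 22 bp
  82–113 → 32 bp
Sorted largest to smallest: 59, 32, 22 bp.

59, 32, 22 bp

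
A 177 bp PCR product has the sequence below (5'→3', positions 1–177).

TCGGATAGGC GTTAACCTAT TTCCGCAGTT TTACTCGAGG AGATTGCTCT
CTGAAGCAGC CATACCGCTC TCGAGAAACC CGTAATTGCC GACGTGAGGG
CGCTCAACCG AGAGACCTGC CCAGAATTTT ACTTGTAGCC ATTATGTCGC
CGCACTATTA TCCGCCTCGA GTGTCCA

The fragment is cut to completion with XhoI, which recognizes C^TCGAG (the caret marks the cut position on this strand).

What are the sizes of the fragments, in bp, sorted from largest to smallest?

96, 36, 34, 11 bp

XhoI sites (CTCGAG) start at positions 34, 70, 166.
XhoI cuts after the first base of each site, so after positions 34, 70, 166.
Linear molecule, 3 cuts → 4 fragments:
  1–34 → 34 bp
  35–70 → 36 bp
  71–166 → 96 bp
  167–177 → 11 bp
Sorted largest to smallest: 96, 36, 34, 11 bp.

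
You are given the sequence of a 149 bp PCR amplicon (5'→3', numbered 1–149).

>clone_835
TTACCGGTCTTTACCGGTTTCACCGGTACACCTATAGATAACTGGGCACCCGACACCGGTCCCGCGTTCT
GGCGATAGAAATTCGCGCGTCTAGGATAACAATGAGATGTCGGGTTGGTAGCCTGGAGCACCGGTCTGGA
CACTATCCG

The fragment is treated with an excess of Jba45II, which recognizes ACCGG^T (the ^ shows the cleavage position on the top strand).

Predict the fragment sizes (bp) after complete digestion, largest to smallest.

Jba45II sites (ACCGGT) start at positions 3, 13, 22, 55, 130.
Jba45II cuts after base 5 of each site (before the last base), so after positions 7, 17, 26, 59, 134.
Linear molecule, 5 cuts → 6 fragments:
  1–7 → 7 bp
  8–17 → 10 bp
  18–26 → 9 bp
  27–59 → 33 bp
  60–134 → 75 bp
  135–149 → 15 bp
Sorted largest to smallest: 75, 33, 15, 10, 9, 7 bp.

75, 33, 15, 10, 9, 7 bp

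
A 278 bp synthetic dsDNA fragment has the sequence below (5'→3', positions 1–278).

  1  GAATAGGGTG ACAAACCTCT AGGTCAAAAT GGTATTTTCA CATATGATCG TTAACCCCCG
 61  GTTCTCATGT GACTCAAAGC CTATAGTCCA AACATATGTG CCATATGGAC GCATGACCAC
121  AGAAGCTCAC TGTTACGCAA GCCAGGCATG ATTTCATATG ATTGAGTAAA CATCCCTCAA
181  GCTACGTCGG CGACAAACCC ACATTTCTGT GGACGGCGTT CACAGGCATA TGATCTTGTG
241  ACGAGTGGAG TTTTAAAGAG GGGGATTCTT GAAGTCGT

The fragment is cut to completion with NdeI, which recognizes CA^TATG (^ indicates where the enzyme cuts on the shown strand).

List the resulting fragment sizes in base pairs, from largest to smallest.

72, 53, 52, 50, 42, 9 bp

NdeI sites (CATATG) start at positions 41, 93, 102, 155, 227.
NdeI cuts after base 2 of each site, so after positions 42, 94, 103, 156, 228.
Linear molecule, 5 cuts → 6 fragments:
  1–42 → 42 bp
  43–94 → 52 bp
  95–103 → 9 bp
  104–156 → 53 bp
  157–228 → 72 bp
  229–278 → 50 bp
Sorted largest to smallest: 72, 53, 52, 50, 42, 9 bp.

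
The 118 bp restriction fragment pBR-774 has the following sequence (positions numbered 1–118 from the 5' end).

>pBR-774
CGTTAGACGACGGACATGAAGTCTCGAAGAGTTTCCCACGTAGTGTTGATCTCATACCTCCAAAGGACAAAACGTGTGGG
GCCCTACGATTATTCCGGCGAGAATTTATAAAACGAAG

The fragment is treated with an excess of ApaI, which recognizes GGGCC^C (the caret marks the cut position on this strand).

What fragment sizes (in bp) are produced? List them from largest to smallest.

83, 35 bp

The ApaI site (GGGCCC) starts at position 79.
ApaI cuts after base 5 of each site (before the last base), so after position 83.
Linear molecule, 1 cut → 2 fragments:
  1–83 → 83 bp
  84–118 → 35 bp
Sorted largest to smallest: 83, 35 bp.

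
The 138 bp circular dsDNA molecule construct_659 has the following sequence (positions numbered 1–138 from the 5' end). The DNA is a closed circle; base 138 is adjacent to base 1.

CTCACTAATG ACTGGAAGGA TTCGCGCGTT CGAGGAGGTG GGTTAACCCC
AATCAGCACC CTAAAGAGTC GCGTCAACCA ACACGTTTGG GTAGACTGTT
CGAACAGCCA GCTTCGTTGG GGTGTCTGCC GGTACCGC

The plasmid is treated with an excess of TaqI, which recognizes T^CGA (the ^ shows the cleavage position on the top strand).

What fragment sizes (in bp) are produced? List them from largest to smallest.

70, 68 bp

TaqI sites (TCGA) start at positions 30, 100.
TaqI cuts after the first base of each site, so after positions 30, 100.
Circular molecule, 2 cuts → 2 fragments:
  31–100 → 70 bp
  101–138 then 1–30 → 38 + 30 = 68 bp
Sorted largest to smallest: 70, 68 bp.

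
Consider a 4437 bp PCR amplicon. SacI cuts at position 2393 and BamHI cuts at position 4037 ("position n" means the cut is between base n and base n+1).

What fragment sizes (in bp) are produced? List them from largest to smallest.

Combined cut positions (sorted): 2393, 4037.
Linear molecule, 2 cuts → 3 fragments:
  2393 − 0 = 2393 bp
  4037 − 2393 = 1644 bp
  4437 − 4037 = 400 bp
Sorted largest to smallest: 2393, 1644, 400 bp.

2393, 1644, 400 bp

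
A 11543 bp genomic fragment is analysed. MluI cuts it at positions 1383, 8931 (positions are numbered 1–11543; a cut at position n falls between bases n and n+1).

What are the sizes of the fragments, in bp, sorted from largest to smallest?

Linear molecule, 2 cuts → 3 fragments:
  1383 − 0 = 1383 bp
  8931 − 1383 = 7548 bp
  11543 − 8931 = 2612 bp
Sorted largest to smallest: 7548, 2612, 1383 bp.

7548, 2612, 1383 bp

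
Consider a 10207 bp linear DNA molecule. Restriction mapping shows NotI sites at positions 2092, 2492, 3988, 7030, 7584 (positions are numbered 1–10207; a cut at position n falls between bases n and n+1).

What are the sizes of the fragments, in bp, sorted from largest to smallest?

Linear molecule, 5 cuts → 6 fragments:
  2092 − 0 = 2092 bp
  2492 − 2092 = 400 bp
  3988 − 2492 = 1496 bp
  7030 − 3988 = 3042 bp
  7584 − 7030 = 554 bp
  10207 − 7584 = 2623 bp
Sorted largest to smallest: 3042, 2623, 2092, 1496, 554, 400 bp.

3042, 2623, 2092, 1496, 554, 400 bp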